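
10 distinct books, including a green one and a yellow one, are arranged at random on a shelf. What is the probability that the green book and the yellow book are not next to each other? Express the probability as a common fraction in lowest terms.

4/5

There are 10! = 3628800 arrangements.
Arrangements with the green book and the yellow book adjacent: 2·9! = 725760.
So not adjacent: 3628800 − 725760 = 2903040, probability 2903040/3628800 = 4/5.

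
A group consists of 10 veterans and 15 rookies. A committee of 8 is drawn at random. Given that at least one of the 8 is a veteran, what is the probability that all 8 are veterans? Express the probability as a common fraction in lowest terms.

Work in counts. Selections with at least one veteran: C(25,8) − C(15,8) = 1081575 − 6435 = 1075140.
Of those, selections where all 8 are veterans: C(10,8) = 45.
Conditional probability = 45/1075140 = 1/23892.

1/23892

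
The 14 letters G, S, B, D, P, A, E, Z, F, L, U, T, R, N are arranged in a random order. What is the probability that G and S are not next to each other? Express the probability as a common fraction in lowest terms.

There are 14! = 87178291200 arrangements.
Arrangements with G and S adjacent: 2·13! = 12454041600.
So not adjacent: 87178291200 − 12454041600 = 74724249600, probability 74724249600/87178291200 = 6/7.

6/7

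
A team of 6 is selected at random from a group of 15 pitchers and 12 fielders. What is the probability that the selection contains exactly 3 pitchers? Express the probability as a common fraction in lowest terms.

The sample space is all 6-subsets of the 27: C(27,6) = 296010.
Selections with exactly 3 pitchers: choose 3 of the 15 pitchers and 3 of the 12 fielders, C(15,3)·C(12,3) = 455·220 = 100100.
Probability = 100100/296010 = 70/207.

70/207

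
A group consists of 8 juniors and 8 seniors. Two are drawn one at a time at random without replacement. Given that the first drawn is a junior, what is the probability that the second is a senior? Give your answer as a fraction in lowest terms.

After removing one junior, 15 remain: 7 juniors and 8 seniors.
So the probability the next is a senior is 8/15.

8/15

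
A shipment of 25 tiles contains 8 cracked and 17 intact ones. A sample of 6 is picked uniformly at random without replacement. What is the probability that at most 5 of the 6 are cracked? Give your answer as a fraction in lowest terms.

6324/6325

There are C(25,6) = 177100 ways to choose the 6.
The complement is exactly 6 cracked: C(8,6)·C(17,0) = 28.
Probability = 1 − 28/177100 = 177072/177100 = 6324/6325.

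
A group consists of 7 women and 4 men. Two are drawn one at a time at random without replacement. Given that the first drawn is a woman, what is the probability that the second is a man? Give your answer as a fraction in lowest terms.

After removing one woman, 10 remain: 6 women and 4 men.
So the probability the next is a man is 4/10 = 2/5.

2/5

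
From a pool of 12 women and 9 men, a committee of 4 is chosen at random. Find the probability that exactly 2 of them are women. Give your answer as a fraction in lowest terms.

264/665

Total number of selections: C(21,4) = 5985.
Selections with exactly 2 women: choose 2 of the 12 women and 2 of the 9 men, C(12,2)·C(9,2) = 66·36 = 2376.
Probability = 2376/5985 = 264/665.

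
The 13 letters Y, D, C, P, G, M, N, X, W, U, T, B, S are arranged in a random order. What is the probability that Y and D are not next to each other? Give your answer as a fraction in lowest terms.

There are 13! = 6227020800 arrangements.
Arrangements with Y and D adjacent: 2·12! = 958003200.
So not adjacent: 6227020800 − 958003200 = 5269017600, probability 5269017600/6227020800 = 11/13.

11/13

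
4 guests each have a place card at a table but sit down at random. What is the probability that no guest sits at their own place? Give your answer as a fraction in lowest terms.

There are 4! = 24 seatings.
By inclusion-exclusion, seatings with no fixed points: C(4,0)·4! − C(4,1)·3! + C(4,2)·2! − C(4,3)·1! + C(4,4)·0! = 9.
Probability = 9/24 = 3/8.

3/8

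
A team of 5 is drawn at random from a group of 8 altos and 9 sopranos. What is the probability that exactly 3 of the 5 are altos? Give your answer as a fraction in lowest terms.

Total number of selections: C(17,5) = 6188.
Selections with exactly 3 altos: choose 3 of the 8 altos and 2 of the 9 sopranos, C(8,3)·C(9,2) = 56·36 = 2016.
Probability = 2016/6188 = 72/221.

72/221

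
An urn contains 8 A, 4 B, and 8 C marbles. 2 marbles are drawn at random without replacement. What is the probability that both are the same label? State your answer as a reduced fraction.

There are C(20,2) = 190 ways to draw 2 marbles.
All same label: C(8,2) + C(4,2) + C(8,2) = 28 + 6 + 28 = 62.
Probability = 62/190 = 31/95.

31/95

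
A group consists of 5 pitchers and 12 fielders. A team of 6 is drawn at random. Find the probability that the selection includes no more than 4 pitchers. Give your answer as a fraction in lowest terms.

3091/3094

Total selections: C(17,6) = 12376.
The complement is exactly 5 pitchers: C(5,5)·C(12,1) = 12.
Probability = 1 − 12/12376 = 12364/12376 = 3091/3094.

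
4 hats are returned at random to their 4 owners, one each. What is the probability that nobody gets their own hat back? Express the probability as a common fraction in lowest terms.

There are 4! = 24 assignments.
By inclusion-exclusion, assignments with no fixed points: C(4,0)·4! − C(4,1)·3! + C(4,2)·2! − C(4,3)·1! + C(4,4)·0! = 9.
Probability = 9/24 = 3/8.

3/8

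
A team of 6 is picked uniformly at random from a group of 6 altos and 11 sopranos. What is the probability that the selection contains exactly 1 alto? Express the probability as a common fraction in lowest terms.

The sample space is all 6-subsets of the 17: C(17,6) = 12376.
Selections with exactly 1 alto: choose 1 of the 6 altos and 5 of the 11 sopranos, C(6,1)·C(11,5) = 6·462 = 2772.
Probability = 2772/12376 = 99/442.

99/442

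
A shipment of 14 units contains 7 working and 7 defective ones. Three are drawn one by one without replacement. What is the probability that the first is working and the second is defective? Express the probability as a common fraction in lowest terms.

Multiply the conditional probabilities at each draw: 7/14 · 7/13 = 49/182 = 7/26.

7/26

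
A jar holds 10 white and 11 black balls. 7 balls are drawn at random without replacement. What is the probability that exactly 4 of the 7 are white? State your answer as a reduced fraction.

385/1292

The sample space is all 7-subsets of the 21: C(21,7) = 116280.
Selections with exactly 4 white: choose 4 of the 10 white and 3 of the 11 black, C(10,4)·C(11,3) = 210·165 = 34650.
Probability = 34650/116280 = 385/1292.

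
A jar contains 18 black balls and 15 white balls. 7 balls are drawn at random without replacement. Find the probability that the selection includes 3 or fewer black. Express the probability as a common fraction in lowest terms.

There are C(33,7) = 4272048 ways to choose the 7.
Favorable selections (3 or fewer black): C(18,0)·C(15,7) + C(18,1)·C(15,6) + C(18,2)·C(15,5) + C(18,3)·C(15,4) = 6435 + 90090 + 459459 + 1113840 = 1669824.
Probability = 1669824/4272048 = 11596/29667.

11596/29667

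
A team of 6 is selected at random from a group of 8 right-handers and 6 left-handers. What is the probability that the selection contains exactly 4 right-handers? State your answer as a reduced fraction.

50/143

The sample space is all 6-subsets of the 14: C(14,6) = 3003.
Selections with exactly 4 right-handers: choose 4 of the 8 right-handers and 2 of the 6 left-handers, C(8,4)·C(6,2) = 70·15 = 1050.
Probability = 1050/3003 = 50/143.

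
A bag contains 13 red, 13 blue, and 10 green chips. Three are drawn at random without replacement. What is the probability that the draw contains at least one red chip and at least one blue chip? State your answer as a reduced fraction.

There are C(36,3) = 7140 possible draws.
By inclusion-exclusion on the complements, draws missing all red or all blue: C(23,3) + C(23,3) − C(10,3) = 1771 + 1771 − 120 = 3422.
So draws with at least one of each: 7140 − 3422 = 3718, probability 3718/7140 = 1859/3570.

1859/3570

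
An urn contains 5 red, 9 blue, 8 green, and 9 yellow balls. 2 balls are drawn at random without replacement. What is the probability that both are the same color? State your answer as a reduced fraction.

There are C(31,2) = 465 ways to draw 2 balls.
All same color: C(5,2) + C(9,2) + C(8,2) + C(9,2) = 10 + 36 + 28 + 36 = 110.
Probability = 110/465 = 22/93.

22/93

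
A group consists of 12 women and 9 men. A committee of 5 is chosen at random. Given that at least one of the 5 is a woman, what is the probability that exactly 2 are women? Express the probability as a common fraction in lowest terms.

Work in counts. Selections with at least one woman: C(21,5) − C(9,5) = 20349 − 126 = 20223.
Of those, selections where exactly 2 are women: C(12,2)·C(9,3) = 66·84 = 5544.
Conditional probability = 5544/20223 = 88/321.

88/321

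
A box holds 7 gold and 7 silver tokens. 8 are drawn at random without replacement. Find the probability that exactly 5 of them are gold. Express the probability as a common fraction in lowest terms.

The sample space is all 8-subsets of the 14: C(14,8) = 3003.
Selections with exactly 5 gold: choose 5 of the 7 gold and 3 of the 7 silver, C(7,5)·C(7,3) = 21·35 = 735.
Probability = 735/3003 = 35/143.

35/143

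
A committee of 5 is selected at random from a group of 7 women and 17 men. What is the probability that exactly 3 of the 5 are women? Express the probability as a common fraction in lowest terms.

The sample space is all 5-subsets of the 24: C(24,5) = 42504.
Selections with exactly 3 women: choose 3 of the 7 women and 2 of the 17 men, C(7,3)·C(17,2) = 35·136 = 4760.
Probability = 4760/42504 = 85/759.

85/759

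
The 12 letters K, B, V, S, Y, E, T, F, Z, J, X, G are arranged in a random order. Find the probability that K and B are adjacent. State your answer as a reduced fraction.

There are 12! = 479001600 arrangements.
Treat K and B as a block: 11! arrangements of the blocks × 2 orders within the block = 2·39916800 = 79833600.
Probability = 79833600/479001600 = 1/6.

1/6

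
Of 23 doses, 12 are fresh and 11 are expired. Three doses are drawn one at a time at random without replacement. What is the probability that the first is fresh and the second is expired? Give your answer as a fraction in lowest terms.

Multiply the conditional probabilities at each draw: 12/23 · 11/22 = 132/506 = 6/23.

6/23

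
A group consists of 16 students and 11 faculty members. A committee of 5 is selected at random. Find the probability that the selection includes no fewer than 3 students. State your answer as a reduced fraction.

There are C(27,5) = 80730 ways to choose the 5.
Favorable selections (no fewer than 3 students): C(16,3)·C(11,2) + C(16,4)·C(11,1) + C(16,5)·C(11,0) = 30800 + 20020 + 4368 = 55188.
Probability = 55188/80730 = 1022/1495.

1022/1495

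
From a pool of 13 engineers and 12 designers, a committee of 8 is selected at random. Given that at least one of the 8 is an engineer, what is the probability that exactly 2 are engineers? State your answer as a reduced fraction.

1/15

Work in counts. Selections with at least one engineer: C(25,8) − C(12,8) = 1081575 − 495 = 1081080.
Of those, selections where exactly 2 are engineers: C(13,2)·C(12,6) = 78·924 = 72072.
Conditional probability = 72072/1081080 = 1/15.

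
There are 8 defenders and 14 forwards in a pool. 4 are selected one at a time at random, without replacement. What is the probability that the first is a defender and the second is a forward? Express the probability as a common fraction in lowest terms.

8/33

Multiply the conditional probabilities at each draw: 8/22 · 14/21 = 112/462 = 8/33.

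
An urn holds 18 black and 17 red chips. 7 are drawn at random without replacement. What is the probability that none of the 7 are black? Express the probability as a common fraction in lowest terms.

13/4495

There are C(35,7) = 6724520 possible selections.
Selections with no black (all red): C(17,7) = 19448.
Probability = 19448/6724520 = 13/4495.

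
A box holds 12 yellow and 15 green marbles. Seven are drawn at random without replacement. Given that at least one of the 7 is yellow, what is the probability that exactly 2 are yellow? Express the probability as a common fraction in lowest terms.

154/685

Work in counts. Selections with at least one yellow: C(27,7) − C(15,7) = 888030 − 6435 = 881595.
Of those, selections where exactly 2 are yellow: C(12,2)·C(15,5) = 66·3003 = 198198.
Conditional probability = 198198/881595 = 154/685.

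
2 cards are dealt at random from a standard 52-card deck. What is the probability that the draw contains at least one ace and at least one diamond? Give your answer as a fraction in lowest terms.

There are C(52,2) = 1326 possible draws.
By inclusion-exclusion on the complements, draws missing all aces or all diamonds: C(48,2) + C(39,2) − C(36,2) = 1128 + 741 − 630 = 1239.
So draws with at least one of each: 1326 − 1239 = 87, probability 87/1326 = 29/442.

29/442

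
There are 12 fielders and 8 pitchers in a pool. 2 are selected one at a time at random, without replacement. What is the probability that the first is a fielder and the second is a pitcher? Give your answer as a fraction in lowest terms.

24/95

Multiply the conditional probabilities at each draw: 12/20 · 8/19 = 96/380 = 24/95.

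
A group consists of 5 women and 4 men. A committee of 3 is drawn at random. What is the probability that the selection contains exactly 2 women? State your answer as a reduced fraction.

There are C(9,3) = 84 ways to choose 3 from 9.
Selections with exactly 2 women: choose 2 of the 5 women and 1 of the 4 men, C(5,2)·C(4,1) = 10·4 = 40.
Probability = 40/84 = 10/21.

10/21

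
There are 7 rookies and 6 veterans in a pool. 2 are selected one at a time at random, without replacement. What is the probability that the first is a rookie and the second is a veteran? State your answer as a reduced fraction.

Multiply the conditional probabilities at each draw: 7/13 · 6/12 = 42/156 = 7/26.

7/26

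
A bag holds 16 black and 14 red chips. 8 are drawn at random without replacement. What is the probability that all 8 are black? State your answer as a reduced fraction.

22/10005

There are C(30,8) = 5852925 possible selections.
Selections with all black: C(16,8) = 12870.
Probability = 12870/5852925 = 22/10005.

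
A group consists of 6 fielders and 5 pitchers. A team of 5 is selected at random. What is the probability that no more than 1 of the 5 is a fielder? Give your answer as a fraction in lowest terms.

Total selections: C(11,5) = 462.
Favorable selections (no more than 1 fielder): C(6,0)·C(5,5) + C(6,1)·C(5,4) = 1 + 30 = 31.
Probability = 31/462.

31/462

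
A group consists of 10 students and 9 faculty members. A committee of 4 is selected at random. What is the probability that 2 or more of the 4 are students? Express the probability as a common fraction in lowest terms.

There are C(19,4) = 3876 ways to choose the 4.
Favorable selections (2 or more students): C(10,2)·C(9,2) + C(10,3)·C(9,1) + C(10,4)·C(9,0) = 1620 + 1080 + 210 = 2910.
Probability = 2910/3876 = 485/646.

485/646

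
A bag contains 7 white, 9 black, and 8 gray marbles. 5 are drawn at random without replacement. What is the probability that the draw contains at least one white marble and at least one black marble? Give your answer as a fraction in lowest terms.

1589/2024

There are C(24,5) = 42504 possible draws.
By inclusion-exclusion on the complements, draws missing all white or all black: C(17,5) + C(15,5) − C(8,5) = 6188 + 3003 − 56 = 9135.
So draws with at least one of each: 42504 − 9135 = 33369, probability 33369/42504 = 1589/2024.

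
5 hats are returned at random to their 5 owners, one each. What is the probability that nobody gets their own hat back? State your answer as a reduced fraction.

11/30

There are 5! = 120 assignments.
By inclusion-exclusion, assignments with no fixed points: C(5,0)·5! − C(5,1)·4! + C(5,2)·3! − C(5,3)·2! + C(5,4)·1! − C(5,5)·0! = 44.
Probability = 44/120 = 11/30.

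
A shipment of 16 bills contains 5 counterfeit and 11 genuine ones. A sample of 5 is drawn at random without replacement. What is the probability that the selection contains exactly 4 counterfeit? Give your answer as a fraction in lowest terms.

55/4368

Total number of selections: C(16,5) = 4368.
Selections with exactly 4 counterfeit: choose 4 of the 5 counterfeit and 1 of the 11 genuine, C(5,4)·C(11,1) = 5·11 = 55.
Probability = 55/4368.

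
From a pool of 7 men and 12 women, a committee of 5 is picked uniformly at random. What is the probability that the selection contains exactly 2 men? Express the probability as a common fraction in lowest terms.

There are C(19,5) = 11628 ways to choose 5 from 19.
Selections with exactly 2 men: choose 2 of the 7 men and 3 of the 12 women, C(7,2)·C(12,3) = 21·220 = 4620.
Probability = 4620/11628 = 385/969.

385/969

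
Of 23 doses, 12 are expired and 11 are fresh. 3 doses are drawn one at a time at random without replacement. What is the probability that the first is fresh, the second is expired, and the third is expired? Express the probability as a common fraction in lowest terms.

Multiply the conditional probabilities at each draw: 11/23 · 12/22 · 11/21 = 1452/10626 = 22/161.

22/161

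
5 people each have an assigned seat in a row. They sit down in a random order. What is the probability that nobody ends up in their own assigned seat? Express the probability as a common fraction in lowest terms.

11/30

There are 5! = 120 seatings.
By inclusion-exclusion, seatings with no fixed points: C(5,0)·5! − C(5,1)·4! + C(5,2)·3! − C(5,3)·2! + C(5,4)·1! − C(5,5)·0! = 44.
Probability = 44/120 = 11/30.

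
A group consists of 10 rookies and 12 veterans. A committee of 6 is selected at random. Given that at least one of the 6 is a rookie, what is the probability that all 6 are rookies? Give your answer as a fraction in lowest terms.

Work in counts. Selections with at least one rookie: C(22,6) − C(12,6) = 74613 − 924 = 73689.
Of those, selections where all 6 are rookies: C(10,6) = 210.
Conditional probability = 210/73689 = 10/3509.

10/3509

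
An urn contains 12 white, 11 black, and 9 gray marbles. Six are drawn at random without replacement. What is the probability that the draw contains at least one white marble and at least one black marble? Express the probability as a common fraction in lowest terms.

There are C(32,6) = 906192 possible draws.
By inclusion-exclusion on the complements, draws missing all white or all black: C(20,6) + C(21,6) − C(9,6) = 38760 + 54264 − 84 = 92940.
So draws with at least one of each: 906192 − 92940 = 813252, probability 813252/906192 = 67771/75516.

67771/75516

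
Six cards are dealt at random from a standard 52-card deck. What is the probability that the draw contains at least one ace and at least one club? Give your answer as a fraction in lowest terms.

6772177/20358520

There are C(52,6) = 20358520 possible draws.
By inclusion-exclusion on the complements, draws missing all aces or all clubs: C(48,6) + C(39,6) − C(36,6) = 12271512 + 3262623 − 1947792 = 13586343.
So draws with at least one of each: 20358520 − 13586343 = 6772177, probability 6772177/20358520.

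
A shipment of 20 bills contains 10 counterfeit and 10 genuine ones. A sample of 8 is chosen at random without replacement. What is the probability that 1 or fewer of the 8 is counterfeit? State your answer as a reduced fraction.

83/8398

There are C(20,8) = 125970 ways to choose the 8.
Favorable selections (1 or fewer counterfeit): C(10,0)·C(10,8) + C(10,1)·C(10,7) = 45 + 1200 = 1245.
Probability = 1245/125970 = 83/8398.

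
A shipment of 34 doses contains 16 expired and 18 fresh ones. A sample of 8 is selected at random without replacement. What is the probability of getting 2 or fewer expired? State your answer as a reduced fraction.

Total selections: C(34,8) = 18156204.
Favorable selections (2 or fewer expired): C(16,0)·C(18,8) + C(16,1)·C(18,7) + C(16,2)·C(18,6) = 43758 + 509184 + 2227680 = 2780622.
Probability = 2780622/18156204 = 3029/19778.

3029/19778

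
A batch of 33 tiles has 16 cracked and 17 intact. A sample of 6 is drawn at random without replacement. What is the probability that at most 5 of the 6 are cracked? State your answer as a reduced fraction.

1785/1798

Total selections: C(33,6) = 1107568.
The complement is exactly 6 cracked: C(16,6)·C(17,0) = 8008.
Probability = 1 − 8008/1107568 = 1099560/1107568 = 1785/1798.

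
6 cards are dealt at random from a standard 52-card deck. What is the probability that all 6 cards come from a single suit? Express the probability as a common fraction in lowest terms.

There are C(52,6) = 20358520 possible 6-card hands.
Hands of one suit: 4 suits × C(13,6) = 4·1716 = 6864.
Probability = 6864/20358520 = 66/195755.

66/195755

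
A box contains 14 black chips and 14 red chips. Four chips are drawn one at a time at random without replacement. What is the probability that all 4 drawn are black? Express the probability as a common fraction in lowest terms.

Multiply the conditional probabilities at each draw: 14/28 · 13/27 · 12/26 · 11/25 = 24024/491400 = 11/225.

11/225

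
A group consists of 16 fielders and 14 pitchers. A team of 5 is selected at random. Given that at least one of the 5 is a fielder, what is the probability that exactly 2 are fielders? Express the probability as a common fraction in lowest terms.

Work in counts. Selections with at least one fielder: C(30,5) − C(14,5) = 142506 − 2002 = 140504.
Of those, selections where exactly 2 are fielders: C(16,2)·C(14,3) = 120·364 = 43680.
Conditional probability = 43680/140504 = 60/193.

60/193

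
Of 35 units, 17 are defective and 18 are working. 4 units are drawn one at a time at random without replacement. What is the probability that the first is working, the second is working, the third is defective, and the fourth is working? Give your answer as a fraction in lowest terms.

51/770

Multiply the conditional probabilities at each draw: 18/35 · 17/34 · 17/33 · 16/32 = 83232/1256640 = 51/770.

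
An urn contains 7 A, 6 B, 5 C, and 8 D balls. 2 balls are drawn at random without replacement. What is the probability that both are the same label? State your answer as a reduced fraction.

There are C(26,2) = 325 ways to draw 2 balls.
All same label: C(7,2) + C(6,2) + C(5,2) + C(8,2) = 21 + 15 + 10 + 28 = 74.
Probability = 74/325.

74/325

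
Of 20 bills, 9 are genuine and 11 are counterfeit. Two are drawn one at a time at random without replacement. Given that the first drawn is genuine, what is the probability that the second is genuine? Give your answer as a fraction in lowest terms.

After removing one genuine, 19 remain: 8 genuine and 11 counterfeit.
So the probability the next is genuine is 8/19.

8/19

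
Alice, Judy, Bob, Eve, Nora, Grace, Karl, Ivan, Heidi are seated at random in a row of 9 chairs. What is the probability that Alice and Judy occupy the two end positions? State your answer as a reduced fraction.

There are 9! = 362880 arrangements.
Place Alice and Judy at the ends in 2 ways, arrange the remaining 7 in 7! = 5040 ways: 2·5040 = 10080.
Probability = 10080/362880 = 1/36.

1/36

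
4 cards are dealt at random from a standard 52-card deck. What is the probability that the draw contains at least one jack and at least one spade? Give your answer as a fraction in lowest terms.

There are C(52,4) = 270725 possible draws.
By inclusion-exclusion on the complements, draws missing all jacks or all spades: C(48,4) + C(39,4) − C(36,4) = 194580 + 82251 − 58905 = 217926.
So draws with at least one of each: 270725 − 217926 = 52799, probability 52799/270725.

52799/270725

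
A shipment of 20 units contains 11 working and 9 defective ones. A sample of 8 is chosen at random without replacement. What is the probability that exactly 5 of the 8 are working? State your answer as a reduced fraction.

There are C(20,8) = 125970 ways to choose 8 from 20.
Selections with exactly 5 working: choose 5 of the 11 working and 3 of the 9 defective, C(11,5)·C(9,3) = 462·84 = 38808.
Probability = 38808/125970 = 6468/20995.

6468/20995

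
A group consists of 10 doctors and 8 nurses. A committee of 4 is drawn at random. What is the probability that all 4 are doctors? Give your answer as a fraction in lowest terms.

There are C(18,4) = 3060 possible selections.
Selections with all doctors: C(10,4) = 210.
Probability = 210/3060 = 7/102.

7/102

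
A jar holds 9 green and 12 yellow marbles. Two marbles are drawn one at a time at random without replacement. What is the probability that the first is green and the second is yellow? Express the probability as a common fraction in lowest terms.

9/35

Multiply the conditional probabilities at each draw: 9/21 · 12/20 = 108/420 = 9/35.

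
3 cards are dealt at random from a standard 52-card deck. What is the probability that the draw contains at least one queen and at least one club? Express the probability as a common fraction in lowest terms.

33/260

There are C(52,3) = 22100 possible draws.
By inclusion-exclusion on the complements, draws missing all queens or all clubs: C(48,3) + C(39,3) − C(36,3) = 17296 + 9139 − 7140 = 19295.
So draws with at least one of each: 22100 − 19295 = 2805, probability 2805/22100 = 33/260.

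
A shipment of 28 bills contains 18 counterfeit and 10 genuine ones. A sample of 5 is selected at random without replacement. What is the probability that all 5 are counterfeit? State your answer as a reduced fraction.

17/195

There are C(28,5) = 98280 possible selections.
Selections with all counterfeit: C(18,5) = 8568.
Probability = 8568/98280 = 17/195.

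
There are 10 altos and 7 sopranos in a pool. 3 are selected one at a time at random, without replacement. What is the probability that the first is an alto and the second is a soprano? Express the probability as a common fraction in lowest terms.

35/136

Multiply the conditional probabilities at each draw: 10/17 · 7/16 = 70/272 = 35/136.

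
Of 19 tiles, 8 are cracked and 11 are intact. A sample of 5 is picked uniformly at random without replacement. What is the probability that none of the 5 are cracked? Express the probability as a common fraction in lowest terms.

77/1938

There are C(19,5) = 11628 possible selections.
Selections with no cracked (all intact): C(11,5) = 462.
Probability = 462/11628 = 77/1938.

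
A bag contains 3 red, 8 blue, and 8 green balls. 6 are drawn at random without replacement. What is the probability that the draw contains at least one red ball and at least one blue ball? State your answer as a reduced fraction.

There are C(19,6) = 27132 possible draws.
By inclusion-exclusion on the complements, draws missing all red or all blue: C(16,6) + C(11,6) − C(8,6) = 8008 + 462 − 28 = 8442.
So draws with at least one of each: 27132 − 8442 = 18690, probability 18690/27132 = 445/646.

445/646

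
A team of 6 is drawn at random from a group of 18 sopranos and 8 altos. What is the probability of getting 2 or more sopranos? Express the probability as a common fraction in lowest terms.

Total selections: C(26,6) = 230230.
Favorable selections (2 or more sopranos): C(18,2)·C(8,4) + C(18,3)·C(8,3) + C(18,4)·C(8,2) + C(18,5)·C(8,1) + C(18,6)·C(8,0) = 10710 + 45696 + 85680 + 68544 + 18564 = 229194.
Probability = 229194/230230 = 16371/16445.

16371/16445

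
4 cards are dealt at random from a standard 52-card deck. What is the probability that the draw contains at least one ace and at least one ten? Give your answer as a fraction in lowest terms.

There are C(52,4) = 270725 possible draws.
By inclusion-exclusion on the complements, draws missing all aces or all tens: C(48,4) + C(48,4) − C(44,4) = 194580 + 194580 − 135751 = 253409.
So draws with at least one of each: 270725 − 253409 = 17316, probability 17316/270725 = 1332/20825.

1332/20825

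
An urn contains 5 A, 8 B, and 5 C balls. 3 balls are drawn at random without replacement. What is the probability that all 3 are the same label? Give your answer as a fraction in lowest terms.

19/204

There are C(18,3) = 816 ways to draw 3 balls.
All same label: C(5,3) + C(8,3) + C(5,3) = 10 + 56 + 10 = 76.
Probability = 76/816 = 19/204.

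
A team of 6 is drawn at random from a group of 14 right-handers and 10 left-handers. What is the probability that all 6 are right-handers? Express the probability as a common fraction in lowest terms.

There are C(24,6) = 134596 possible selections.
Selections with all right-handers: C(14,6) = 3003.
Probability = 3003/134596 = 39/1748.

39/1748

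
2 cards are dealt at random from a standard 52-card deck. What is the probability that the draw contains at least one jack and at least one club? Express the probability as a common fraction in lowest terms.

There are C(52,2) = 1326 possible draws.
By inclusion-exclusion on the complements, draws missing all jacks or all clubs: C(48,2) + C(39,2) − C(36,2) = 1128 + 741 − 630 = 1239.
So draws with at least one of each: 1326 − 1239 = 87, probability 87/1326 = 29/442.

29/442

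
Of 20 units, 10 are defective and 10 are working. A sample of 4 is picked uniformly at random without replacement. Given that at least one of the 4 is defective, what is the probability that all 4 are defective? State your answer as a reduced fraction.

14/309

Work in counts. Selections with at least one defective: C(20,4) − C(10,4) = 4845 − 210 = 4635.
Of those, selections where all 4 are defective: C(10,4) = 210.
Conditional probability = 210/4635 = 14/309.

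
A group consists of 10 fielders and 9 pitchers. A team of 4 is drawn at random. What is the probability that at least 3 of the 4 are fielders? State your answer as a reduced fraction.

There are C(19,4) = 3876 ways to choose the 4.
Favorable selections (at least 3 fielders): C(10,3)·C(9,1) + C(10,4)·C(9,0) = 1080 + 210 = 1290.
Probability = 1290/3876 = 215/646.

215/646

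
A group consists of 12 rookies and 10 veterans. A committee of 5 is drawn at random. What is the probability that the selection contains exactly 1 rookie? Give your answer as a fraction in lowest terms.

20/209

Total number of selections: C(22,5) = 26334.
Selections with exactly 1 rookie: choose 1 of the 12 rookies and 4 of the 10 veterans, C(12,1)·C(10,4) = 12·210 = 2520.
Probability = 2520/26334 = 20/209.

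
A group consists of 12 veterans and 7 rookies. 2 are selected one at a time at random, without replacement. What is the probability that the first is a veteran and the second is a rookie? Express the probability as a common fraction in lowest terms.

Multiply the conditional probabilities at each draw: 12/19 · 7/18 = 84/342 = 14/57.

14/57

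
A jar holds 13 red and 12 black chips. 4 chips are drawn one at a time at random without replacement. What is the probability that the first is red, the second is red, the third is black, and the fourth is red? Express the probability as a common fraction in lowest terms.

Multiply the conditional probabilities at each draw: 13/25 · 12/24 · 12/23 · 11/22 = 20592/303600 = 39/575.

39/575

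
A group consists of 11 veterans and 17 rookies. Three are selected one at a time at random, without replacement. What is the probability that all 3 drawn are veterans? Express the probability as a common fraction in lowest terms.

Multiply the conditional probabilities at each draw: 11/28 · 10/27 · 9/26 = 990/19656 = 55/1092.

55/1092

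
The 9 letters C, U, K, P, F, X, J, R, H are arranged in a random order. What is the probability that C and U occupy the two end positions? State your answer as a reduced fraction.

There are 9! = 362880 arrangements.
Place C and U at the ends in 2 ways, arrange the remaining 7 in 7! = 5040 ways: 2·5040 = 10080.
Probability = 10080/362880 = 1/36.

1/36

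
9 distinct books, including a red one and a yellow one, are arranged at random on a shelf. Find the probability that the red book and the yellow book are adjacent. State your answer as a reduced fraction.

There are 9! = 362880 arrangements.
Treat the red book and the yellow book as a block: 8! arrangements of the blocks × 2 orders within the block = 2·40320 = 80640.
Probability = 80640/362880 = 2/9.

2/9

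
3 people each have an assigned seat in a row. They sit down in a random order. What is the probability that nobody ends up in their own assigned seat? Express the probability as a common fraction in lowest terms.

1/3

There are 3! = 6 seatings.
By inclusion-exclusion, seatings with no fixed points: C(3,0)·3! − C(3,1)·2! + C(3,2)·1! − C(3,3)·0! = 2.
Probability = 2/6 = 1/3.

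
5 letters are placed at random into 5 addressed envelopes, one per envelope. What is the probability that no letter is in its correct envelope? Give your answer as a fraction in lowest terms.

11/30

There are 5! = 120 assignments.
By inclusion-exclusion, assignments with no fixed points: C(5,0)·5! − C(5,1)·4! + C(5,2)·3! − C(5,3)·2! + C(5,4)·1! − C(5,5)·0! = 44.
Probability = 44/120 = 11/30.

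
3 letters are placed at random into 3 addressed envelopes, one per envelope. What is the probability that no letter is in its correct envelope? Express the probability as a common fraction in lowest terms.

1/3

There are 3! = 6 assignments.
By inclusion-exclusion, assignments with no fixed points: C(3,0)·3! − C(3,1)·2! + C(3,2)·1! − C(3,3)·0! = 2.
Probability = 2/6 = 1/3.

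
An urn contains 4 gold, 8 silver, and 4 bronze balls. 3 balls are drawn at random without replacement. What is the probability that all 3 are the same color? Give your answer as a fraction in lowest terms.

There are C(16,3) = 560 ways to draw 3 balls.
All same color: C(4,3) + C(8,3) + C(4,3) = 4 + 56 + 4 = 64.
Probability = 64/560 = 4/35.

4/35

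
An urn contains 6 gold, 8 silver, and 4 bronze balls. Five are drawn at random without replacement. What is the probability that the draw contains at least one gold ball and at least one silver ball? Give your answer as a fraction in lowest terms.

209/238

There are C(18,5) = 8568 possible draws.
By inclusion-exclusion on the complements, draws missing all gold or all silver: C(12,5) + C(10,5) − C(4,5) = 792 + 252 − 0 = 1044.
So draws with at least one of each: 8568 − 1044 = 7524, probability 7524/8568 = 209/238.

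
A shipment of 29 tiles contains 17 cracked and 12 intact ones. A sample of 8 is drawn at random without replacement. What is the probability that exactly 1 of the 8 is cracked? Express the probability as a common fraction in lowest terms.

Total number of selections: C(29,8) = 4292145.
Selections with exactly 1 cracked: choose 1 of the 17 cracked and 7 of the 12 intact, C(17,1)·C(12,7) = 17·792 = 13464.
Probability = 13464/4292145 = 136/43355.

136/43355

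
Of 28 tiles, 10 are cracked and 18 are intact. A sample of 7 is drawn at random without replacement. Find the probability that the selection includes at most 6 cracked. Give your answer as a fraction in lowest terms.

9866/9867

Total selections: C(28,7) = 1184040.
Favorable selections (at most 6 cracked): C(10,0)·C(18,7) + C(10,1)·C(18,6) + C(10,2)·C(18,5) + C(10,3)·C(18,4) + C(10,4)·C(18,3) + C(10,5)·C(18,2) + C(10,6)·C(18,1) = 31824 + 185640 + 385560 + 367200 + 171360 + 38556 + 3780 = 1183920.
Probability = 1183920/1184040 = 9866/9867.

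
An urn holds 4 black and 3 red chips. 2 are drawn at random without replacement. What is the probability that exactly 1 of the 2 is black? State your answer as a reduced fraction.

4/7

The sample space is all 2-subsets of the 7: C(7,2) = 21.
Selections with exactly 1 black: choose 1 of the 4 black and 1 of the 3 red, C(4,1)·C(3,1) = 4·3 = 12.
Probability = 12/21 = 4/7.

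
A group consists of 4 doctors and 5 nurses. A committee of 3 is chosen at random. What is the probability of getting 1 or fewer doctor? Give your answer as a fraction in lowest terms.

Total selections: C(9,3) = 84.
Favorable selections (1 or fewer doctor): C(4,0)·C(5,3) + C(4,1)·C(5,2) = 10 + 40 = 50.
Probability = 50/84 = 25/42.

25/42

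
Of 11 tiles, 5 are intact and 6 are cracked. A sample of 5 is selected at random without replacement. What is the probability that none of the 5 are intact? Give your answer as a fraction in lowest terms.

There are C(11,5) = 462 possible selections.
Selections with no intact (all cracked): C(6,5) = 6.
Probability = 6/462 = 1/77.

1/77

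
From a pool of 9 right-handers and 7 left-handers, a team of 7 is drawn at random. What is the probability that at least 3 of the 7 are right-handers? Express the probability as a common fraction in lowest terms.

531/572

Total selections: C(16,7) = 11440.
Count the complement (fewer than 3 right-handers): C(9,0)·C(7,7) + C(9,1)·C(7,6) + C(9,2)·C(7,5) = 1 + 63 + 756 = 820.
Probability = 1 − 820/11440 = 10620/11440 = 531/572.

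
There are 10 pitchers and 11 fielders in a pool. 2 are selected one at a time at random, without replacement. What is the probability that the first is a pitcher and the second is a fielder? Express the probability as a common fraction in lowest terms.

11/42

Multiply the conditional probabilities at each draw: 10/21 · 11/20 = 110/420 = 11/42.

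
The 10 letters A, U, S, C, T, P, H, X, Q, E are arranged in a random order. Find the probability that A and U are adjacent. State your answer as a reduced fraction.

1/5

There are 10! = 3628800 arrangements.
Treat A and U as a block: 9! arrangements of the blocks × 2 orders within the block = 2·362880 = 725760.
Probability = 725760/3628800 = 1/5.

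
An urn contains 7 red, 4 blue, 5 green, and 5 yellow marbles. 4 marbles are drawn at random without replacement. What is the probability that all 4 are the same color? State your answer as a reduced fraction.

46/5985

There are C(21,4) = 5985 ways to draw 4 marbles.
All same color: C(7,4) + C(4,4) + C(5,4) + C(5,4) = 35 + 1 + 5 + 5 = 46.
Probability = 46/5985.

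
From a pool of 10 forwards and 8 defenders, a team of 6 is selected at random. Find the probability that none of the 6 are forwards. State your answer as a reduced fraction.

There are C(18,6) = 18564 possible selections.
Selections with no forwards (all defenders): C(8,6) = 28.
Probability = 28/18564 = 1/663.

1/663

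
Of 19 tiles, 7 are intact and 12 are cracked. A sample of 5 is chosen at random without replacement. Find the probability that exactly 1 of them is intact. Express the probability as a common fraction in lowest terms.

Total number of selections: C(19,5) = 11628.
Selections with exactly 1 intact: choose 1 of the 7 intact and 4 of the 12 cracked, C(7,1)·C(12,4) = 7·495 = 3465.
Probability = 3465/11628 = 385/1292.

385/1292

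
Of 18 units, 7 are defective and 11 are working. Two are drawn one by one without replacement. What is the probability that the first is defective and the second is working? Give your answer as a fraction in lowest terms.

77/306

Multiply the conditional probabilities at each draw: 7/18 · 11/17 = 77/306.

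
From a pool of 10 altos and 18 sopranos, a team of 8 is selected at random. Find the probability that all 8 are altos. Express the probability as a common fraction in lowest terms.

1/69069

There are C(28,8) = 3108105 possible selections.
Selections with all altos: C(10,8) = 45.
Probability = 45/3108105 = 1/69069.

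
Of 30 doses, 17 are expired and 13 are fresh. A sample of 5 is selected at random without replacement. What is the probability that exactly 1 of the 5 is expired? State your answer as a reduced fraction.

935/10962

Total number of selections: C(30,5) = 142506.
Selections with exactly 1 expired: choose 1 of the 17 expired and 4 of the 13 fresh, C(17,1)·C(13,4) = 17·715 = 12155.
Probability = 12155/142506 = 935/10962.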